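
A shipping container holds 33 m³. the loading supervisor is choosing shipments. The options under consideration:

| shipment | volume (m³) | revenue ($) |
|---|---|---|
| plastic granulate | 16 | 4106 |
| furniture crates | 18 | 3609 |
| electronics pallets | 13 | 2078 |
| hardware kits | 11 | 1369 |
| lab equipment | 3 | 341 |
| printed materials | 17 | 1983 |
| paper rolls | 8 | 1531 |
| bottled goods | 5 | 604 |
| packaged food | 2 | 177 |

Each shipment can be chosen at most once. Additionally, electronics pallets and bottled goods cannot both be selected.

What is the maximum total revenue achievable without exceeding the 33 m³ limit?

6582

Plastic granulate + lab equipment + paper rolls + bottled goods uses 32 of the 33 m³ and totals 6582.
That's the maximum — no feasible swap from here does better than 6582.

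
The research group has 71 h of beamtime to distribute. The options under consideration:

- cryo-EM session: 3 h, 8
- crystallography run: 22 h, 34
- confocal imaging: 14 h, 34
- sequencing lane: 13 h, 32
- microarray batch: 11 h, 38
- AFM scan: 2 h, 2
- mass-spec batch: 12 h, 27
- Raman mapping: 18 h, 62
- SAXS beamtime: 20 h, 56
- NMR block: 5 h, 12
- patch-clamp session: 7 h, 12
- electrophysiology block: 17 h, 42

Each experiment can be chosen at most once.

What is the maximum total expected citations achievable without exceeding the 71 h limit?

Greedy by ratio would take cryo-EM session + microarray batch + AFM scan + Raman mapping + SAXS beamtime + electrophysiology block: 71 h used, total 208.
The 19 h tied up in AFM scan and electrophysiology block is better spent on confocal imaging + NMR block — total rises to 210 (71 h).
Every other selection either busts 71 h or fails to beat 210.

210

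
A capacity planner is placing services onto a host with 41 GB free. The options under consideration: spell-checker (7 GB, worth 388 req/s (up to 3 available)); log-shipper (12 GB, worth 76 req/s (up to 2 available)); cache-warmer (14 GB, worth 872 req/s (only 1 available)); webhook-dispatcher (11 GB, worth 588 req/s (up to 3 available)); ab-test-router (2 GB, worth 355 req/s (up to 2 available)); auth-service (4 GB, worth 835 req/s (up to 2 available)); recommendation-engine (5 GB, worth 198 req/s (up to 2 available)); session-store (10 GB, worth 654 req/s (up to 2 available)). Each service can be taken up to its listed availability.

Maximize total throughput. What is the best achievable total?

4104

Greedy by ratio would take spell-checker + 2×ab-test-router + 2×auth-service + 2×session-store: 39 GB used, total 4076.
The 17 GB tied up in spell-checker and session-store is better spent on cache-warmer + recommendation-engine — total rises to 4104 (41 GB).
That's the maximum — no swap from here does better than 4104.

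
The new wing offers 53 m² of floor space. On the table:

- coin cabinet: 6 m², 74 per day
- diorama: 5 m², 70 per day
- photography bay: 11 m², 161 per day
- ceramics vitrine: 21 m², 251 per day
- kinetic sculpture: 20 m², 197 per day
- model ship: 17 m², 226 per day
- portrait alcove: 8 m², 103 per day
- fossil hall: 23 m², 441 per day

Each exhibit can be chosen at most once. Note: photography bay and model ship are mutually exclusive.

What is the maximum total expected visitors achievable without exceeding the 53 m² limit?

Best packing: coin cabinet + diorama + photography bay + portrait alcove + fossil hall — 53 m², 849 total.
Nothing else feasible within 53 m² beats 849.

849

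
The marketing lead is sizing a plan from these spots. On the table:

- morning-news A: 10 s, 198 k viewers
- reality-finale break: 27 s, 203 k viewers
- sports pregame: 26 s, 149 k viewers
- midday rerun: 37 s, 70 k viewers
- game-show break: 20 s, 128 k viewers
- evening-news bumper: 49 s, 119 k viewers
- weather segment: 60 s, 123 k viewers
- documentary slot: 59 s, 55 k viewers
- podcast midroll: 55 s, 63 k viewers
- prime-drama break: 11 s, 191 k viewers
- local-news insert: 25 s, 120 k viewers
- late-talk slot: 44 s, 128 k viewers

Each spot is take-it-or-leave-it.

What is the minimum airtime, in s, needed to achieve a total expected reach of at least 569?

48

Need the lightest bundle worth ≥ 569.
morning-news A + reality-finale break + prime-drama break reaches 592 using 48 s.
Below 48 s the best achievable stays under 569.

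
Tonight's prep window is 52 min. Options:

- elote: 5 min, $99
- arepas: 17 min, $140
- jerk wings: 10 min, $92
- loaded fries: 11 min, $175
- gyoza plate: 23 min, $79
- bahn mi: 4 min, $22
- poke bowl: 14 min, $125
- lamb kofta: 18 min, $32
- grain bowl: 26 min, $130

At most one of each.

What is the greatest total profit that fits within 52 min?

Ranking by ratio (profit/min): elote 19.80, loaded fries 15.91, jerk wings 9.20.
Filling by ratio: elote + jerk wings + loaded fries + bahn mi + poke bowl for 513, with 8 min left unused.
Replace jerk wings with arepas: the trade gains 48 net, giving 561 at 51 min.
Runner-up elote + arepas + loaded fries + poke bowl tops out at 539.

561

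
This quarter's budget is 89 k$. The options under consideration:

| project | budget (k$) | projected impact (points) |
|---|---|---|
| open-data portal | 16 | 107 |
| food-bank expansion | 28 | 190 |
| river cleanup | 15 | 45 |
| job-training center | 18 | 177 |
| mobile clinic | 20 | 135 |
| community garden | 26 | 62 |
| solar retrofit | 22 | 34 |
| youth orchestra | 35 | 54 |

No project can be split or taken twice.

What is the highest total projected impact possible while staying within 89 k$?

Ranking by ratio (projected impact/k$): job-training center 9.83, food-bank expansion 6.79, mobile clinic 6.75, open-data portal 6.69.
The ratio ordering already packs tightly: open-data portal + food-bank expansion + job-training center + mobile clinic, 82 k$, 609.
No other feasible combination exceeds 609.

609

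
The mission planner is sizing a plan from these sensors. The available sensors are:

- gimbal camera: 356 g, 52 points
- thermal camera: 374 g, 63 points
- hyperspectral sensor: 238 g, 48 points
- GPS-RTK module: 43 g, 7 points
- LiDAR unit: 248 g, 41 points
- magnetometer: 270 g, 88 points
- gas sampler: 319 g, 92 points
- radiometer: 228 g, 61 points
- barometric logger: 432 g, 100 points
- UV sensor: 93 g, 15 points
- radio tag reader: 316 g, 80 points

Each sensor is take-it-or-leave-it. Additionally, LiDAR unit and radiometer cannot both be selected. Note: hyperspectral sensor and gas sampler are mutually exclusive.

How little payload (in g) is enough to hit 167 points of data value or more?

586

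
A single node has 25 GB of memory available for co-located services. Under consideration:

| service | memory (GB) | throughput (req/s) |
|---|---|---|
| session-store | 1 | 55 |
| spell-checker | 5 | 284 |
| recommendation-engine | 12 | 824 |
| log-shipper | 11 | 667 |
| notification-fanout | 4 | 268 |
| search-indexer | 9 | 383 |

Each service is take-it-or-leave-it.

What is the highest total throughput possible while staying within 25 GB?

By throughput per GB: recommendation-engine 68.67, notification-fanout 67.00, log-shipper 60.64, spell-checker 56.80 lead.
Filling by ratio: session-store + spell-checker + recommendation-engine + notification-fanout for 1431, with 3 GB left unused.
Replace spell-checker and notification-fanout with log-shipper: the trade gains 115 net, giving 1546 at 24 GB.
Next best is recommendation-engine + log-shipper at 1491 (23 GB) — short by 55.

1546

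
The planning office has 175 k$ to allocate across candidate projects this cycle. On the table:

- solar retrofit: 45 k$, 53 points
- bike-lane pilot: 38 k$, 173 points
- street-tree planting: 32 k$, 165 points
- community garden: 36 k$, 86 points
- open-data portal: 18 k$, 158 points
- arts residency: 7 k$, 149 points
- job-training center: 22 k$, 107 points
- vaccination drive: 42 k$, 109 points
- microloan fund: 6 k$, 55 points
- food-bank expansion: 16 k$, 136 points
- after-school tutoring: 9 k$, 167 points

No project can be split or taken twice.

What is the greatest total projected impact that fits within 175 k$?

Ranking by ratio (projected impact/k$): arts residency 21.29, after-school tutoring 18.56, microloan fund 9.17, open-data portal 8.78.
A density-first pass picks bike-lane pilot + street-tree planting + open-data portal + arts residency + job-training center + microloan fund + food-bank expansion + after-school tutoring — 1110 at 148 k$.
Replace job-training center with vaccination drive: the trade gains 2 net, giving 1112 at 168 k$.
Every other selection either busts 175 k$ or fails to beat 1112.

1112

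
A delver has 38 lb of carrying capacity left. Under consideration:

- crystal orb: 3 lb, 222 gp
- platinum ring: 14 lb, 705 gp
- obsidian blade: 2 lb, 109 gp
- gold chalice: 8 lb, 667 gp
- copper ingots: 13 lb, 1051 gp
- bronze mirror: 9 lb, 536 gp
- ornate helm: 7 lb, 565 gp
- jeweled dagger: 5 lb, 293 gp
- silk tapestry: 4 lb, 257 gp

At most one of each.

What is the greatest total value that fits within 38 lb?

2907

By value per lb: gold chalice 83.38, copper ingots 80.85, ornate helm 80.71 lead.
The ratio heuristic lands on crystal orb + obsidian blade + gold chalice + copper ingots + ornate helm + silk tapestry (2871) but leaves 1 lb idle.
Dropping silk tapestry frees 4 lb; slotting in jeweled dagger (5 lb) lifts the total to 2907 at 38 lb.
Next best is crystal orb + obsidian blade + gold chalice + copper ingots + ornate helm + silk tapestry at 2871 (37 lb) — short by 36.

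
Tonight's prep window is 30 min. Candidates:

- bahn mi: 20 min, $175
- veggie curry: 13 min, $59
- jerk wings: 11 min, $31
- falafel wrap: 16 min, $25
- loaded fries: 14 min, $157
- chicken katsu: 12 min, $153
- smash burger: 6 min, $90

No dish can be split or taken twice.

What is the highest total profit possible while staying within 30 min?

310

Ranking by ratio (profit/min): smash burger 15.00, chicken katsu 12.75, loaded fries 11.21, bahn mi 8.75.
Filling by ratio: jerk wings + chicken katsu + smash burger for 274, with 1 min left unused.
The 17 min tied up in jerk wings and smash burger is better spent on loaded fries — total rises to 310 (26 min).
An exhaustive check of the 128 subsets confirms 310.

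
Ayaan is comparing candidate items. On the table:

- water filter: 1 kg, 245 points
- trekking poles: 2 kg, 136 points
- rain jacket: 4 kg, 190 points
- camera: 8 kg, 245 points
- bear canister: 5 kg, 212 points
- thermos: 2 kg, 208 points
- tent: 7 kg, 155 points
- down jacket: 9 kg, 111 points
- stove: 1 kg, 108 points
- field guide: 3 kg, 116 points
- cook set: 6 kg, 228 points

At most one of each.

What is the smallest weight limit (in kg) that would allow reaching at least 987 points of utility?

Minimise kg subject to total utility ≥ 987.
water filter + trekking poles + rain jacket + thermos + stove + field guide reaches 1003 using 13 kg.
Below 13 kg the best achievable stays under 987.

13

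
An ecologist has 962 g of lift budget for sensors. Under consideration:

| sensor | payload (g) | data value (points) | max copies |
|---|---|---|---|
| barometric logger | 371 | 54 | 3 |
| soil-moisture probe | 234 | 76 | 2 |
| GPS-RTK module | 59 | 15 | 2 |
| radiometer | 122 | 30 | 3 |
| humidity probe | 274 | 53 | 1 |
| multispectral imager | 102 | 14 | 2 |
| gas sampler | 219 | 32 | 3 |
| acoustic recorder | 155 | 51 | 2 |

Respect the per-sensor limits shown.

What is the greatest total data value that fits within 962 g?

299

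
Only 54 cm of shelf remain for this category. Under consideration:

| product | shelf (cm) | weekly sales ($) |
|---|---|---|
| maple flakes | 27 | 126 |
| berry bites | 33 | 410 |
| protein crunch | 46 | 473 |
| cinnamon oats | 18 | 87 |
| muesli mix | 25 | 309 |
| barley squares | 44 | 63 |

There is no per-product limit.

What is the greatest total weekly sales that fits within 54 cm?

618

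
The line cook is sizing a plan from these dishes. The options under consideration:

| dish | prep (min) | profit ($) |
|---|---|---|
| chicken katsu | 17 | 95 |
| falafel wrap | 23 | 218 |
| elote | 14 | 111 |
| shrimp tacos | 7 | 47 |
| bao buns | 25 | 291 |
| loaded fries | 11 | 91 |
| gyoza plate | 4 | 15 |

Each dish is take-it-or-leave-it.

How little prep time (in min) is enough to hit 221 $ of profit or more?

Need the lightest bundle worth ≥ 221.
bao buns: 291 profit at 25 min.
Below 25 min the best achievable stays under 221.

25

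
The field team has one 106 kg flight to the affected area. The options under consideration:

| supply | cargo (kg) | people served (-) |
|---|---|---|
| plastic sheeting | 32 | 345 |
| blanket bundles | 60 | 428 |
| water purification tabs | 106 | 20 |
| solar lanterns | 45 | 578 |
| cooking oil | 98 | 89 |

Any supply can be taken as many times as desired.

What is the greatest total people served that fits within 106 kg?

1156

Best packing: 2×solar lanterns — 90 kg, 1156 total.
No other feasible combination exceeds 1156.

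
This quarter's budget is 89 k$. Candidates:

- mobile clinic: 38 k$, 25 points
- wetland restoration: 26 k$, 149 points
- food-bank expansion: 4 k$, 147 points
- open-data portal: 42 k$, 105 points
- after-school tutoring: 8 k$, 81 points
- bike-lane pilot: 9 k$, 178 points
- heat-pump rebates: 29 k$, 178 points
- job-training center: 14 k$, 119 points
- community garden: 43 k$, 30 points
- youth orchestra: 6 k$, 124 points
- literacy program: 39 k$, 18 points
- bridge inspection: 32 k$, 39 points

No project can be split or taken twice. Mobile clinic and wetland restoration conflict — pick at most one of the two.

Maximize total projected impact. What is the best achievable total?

By projected impact per k$: food-bank expansion 36.75, youth orchestra 20.67, bike-lane pilot 19.78, after-school tutoring 10.12 lead.
Taking the top-ratio projects first gives food-bank expansion + after-school tutoring + bike-lane pilot + heat-pump rebates + job-training center + youth orchestra for 827 (70 k$).
Dropping after-school tutoring frees 8 k$; slotting in wetland restoration (26 k$) lifts the total to 895 at 88 k$.
Runner-up wetland restoration + food-bank expansion + after-school tutoring + bike-lane pilot + heat-pump rebates + youth orchestra tops out at 857.

895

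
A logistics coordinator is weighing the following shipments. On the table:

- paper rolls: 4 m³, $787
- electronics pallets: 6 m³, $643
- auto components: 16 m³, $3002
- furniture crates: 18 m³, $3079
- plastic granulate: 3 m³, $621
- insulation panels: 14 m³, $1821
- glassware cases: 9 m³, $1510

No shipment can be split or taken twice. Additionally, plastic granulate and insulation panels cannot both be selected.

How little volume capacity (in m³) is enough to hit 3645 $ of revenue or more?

Look for the lowest-volume combination reaching 3645.
paper rolls + auto components reaches 3789 using 20 m³.
Below 20 m³ the best achievable stays under 3645.

20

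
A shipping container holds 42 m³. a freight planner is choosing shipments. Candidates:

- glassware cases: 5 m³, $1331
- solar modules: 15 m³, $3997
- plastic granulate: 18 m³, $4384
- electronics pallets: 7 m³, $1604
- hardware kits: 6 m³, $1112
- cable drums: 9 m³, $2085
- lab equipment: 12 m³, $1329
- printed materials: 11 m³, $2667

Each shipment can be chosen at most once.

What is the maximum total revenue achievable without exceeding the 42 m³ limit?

10466

By revenue per m³: solar modules 266.47, glassware cases 266.20, plastic granulate 243.56 lead.
Greedy by ratio would take glassware cases + solar modules + plastic granulate: 38 m³ used, total 9712.
Replace glassware cases with cable drums: the trade gains 754 net, giving 10466 at 42 m³.
Nothing else within 42 m³ beats 10466.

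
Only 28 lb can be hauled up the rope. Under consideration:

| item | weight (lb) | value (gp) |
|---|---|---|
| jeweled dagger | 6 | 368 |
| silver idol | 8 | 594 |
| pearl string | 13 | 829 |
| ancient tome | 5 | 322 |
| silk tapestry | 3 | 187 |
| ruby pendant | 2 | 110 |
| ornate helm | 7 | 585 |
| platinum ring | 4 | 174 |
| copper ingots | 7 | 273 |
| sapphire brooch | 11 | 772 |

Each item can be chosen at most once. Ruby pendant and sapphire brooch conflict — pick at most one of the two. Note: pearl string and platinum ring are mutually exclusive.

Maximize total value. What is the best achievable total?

2008

Taking silver idol + pearl string + ornate helm: 28 lb used, 2008 in value.
That's the maximum — no feasible swap from here does better than 2008.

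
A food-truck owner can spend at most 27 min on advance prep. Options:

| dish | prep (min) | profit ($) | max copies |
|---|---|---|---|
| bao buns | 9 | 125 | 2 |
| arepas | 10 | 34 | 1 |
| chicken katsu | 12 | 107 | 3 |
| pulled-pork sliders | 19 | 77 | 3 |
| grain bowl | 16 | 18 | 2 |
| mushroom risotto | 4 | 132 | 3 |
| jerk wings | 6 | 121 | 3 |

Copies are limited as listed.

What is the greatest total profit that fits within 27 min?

Density check — mushroom risotto 33.00, jerk wings 20.17, bao buns 13.89 are the best per min.
Greedy by ratio would take 3×mushroom risotto + 2×jerk wings: 24 min used, total 638.
The 6 min tied up in jerk wings is better spent on bao buns — total rises to 642 (27 min).
Nothing else within 27 min beats 642.

642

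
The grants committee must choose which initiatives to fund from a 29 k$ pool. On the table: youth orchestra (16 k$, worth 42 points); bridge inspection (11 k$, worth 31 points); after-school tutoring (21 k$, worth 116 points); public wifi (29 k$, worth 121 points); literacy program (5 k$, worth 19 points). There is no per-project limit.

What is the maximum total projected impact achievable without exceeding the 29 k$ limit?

135

The ratio ordering already packs tightly: after-school tutoring + literacy program, 26 k$, 135.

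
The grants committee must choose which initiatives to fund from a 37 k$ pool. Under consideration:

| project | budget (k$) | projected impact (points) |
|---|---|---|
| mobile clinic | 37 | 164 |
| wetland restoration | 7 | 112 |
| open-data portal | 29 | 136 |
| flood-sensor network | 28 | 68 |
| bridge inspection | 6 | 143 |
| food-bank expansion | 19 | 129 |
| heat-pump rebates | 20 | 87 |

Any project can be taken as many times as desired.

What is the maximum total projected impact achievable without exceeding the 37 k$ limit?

858

By projected impact per k$: bridge inspection 23.83, wetland restoration 16.00, food-bank expansion 6.79, open-data portal 4.69 lead.
The ratio ordering already packs tightly: 6×bridge inspection, 36 k$, 858.
The spare 1 k$ is too small for any remaining project, and no exchange beats 858.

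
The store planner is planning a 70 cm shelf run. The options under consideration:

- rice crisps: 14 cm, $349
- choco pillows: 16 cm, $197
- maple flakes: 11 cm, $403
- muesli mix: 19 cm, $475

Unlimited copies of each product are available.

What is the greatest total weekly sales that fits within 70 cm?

2418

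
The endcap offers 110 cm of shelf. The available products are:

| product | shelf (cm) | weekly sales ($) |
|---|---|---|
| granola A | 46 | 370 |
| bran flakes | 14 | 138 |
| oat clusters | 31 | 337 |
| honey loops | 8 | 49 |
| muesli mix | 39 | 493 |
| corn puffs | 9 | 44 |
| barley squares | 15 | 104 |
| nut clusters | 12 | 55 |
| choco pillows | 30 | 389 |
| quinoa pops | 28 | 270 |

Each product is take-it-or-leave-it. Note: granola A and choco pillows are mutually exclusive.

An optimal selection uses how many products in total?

Optimal total is 1268.
For example oat clusters + honey loops + muesli mix + choco pillows achieves it, using 108 cm.
Any selection reaching 1268 contains exactly 4 products.

4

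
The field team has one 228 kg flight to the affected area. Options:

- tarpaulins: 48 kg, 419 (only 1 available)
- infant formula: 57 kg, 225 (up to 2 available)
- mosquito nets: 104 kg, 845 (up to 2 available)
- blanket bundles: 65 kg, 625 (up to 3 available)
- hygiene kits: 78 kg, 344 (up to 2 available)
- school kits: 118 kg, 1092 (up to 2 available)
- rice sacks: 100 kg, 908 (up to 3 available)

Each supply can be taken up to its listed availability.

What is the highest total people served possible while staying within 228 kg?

Filling by ratio: 3×blanket bundles for 1875, with 33 kg left unused.
Replace 3×blanket bundles with school kits + rice sacks: the trade gains 125 net, giving 2000 at 218 kg.
That's the maximum — no swap from here does better than 2000.

2000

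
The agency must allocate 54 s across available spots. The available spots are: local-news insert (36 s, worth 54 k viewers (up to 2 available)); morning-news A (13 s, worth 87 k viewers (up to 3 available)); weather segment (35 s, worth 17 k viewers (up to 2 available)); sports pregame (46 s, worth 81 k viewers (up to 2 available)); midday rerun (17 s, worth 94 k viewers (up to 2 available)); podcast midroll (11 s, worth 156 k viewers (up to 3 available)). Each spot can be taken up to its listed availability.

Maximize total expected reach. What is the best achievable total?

The ratio heuristic lands on morning-news A + 3×podcast midroll (555) but leaves 8 s idle.
The 13 s tied up in morning-news A is better spent on midday rerun — total rises to 562 (50 s).
No other feasible combination exceeds 562.

562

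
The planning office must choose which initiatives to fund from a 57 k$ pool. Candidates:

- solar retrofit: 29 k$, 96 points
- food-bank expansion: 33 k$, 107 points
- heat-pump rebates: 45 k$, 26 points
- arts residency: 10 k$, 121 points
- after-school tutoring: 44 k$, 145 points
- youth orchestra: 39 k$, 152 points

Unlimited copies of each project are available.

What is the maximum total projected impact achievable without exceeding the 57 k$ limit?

Best packing: 5×arts residency — 50 k$, 605 total.
Every other selection either busts 57 k$ or fails to beat 605.

605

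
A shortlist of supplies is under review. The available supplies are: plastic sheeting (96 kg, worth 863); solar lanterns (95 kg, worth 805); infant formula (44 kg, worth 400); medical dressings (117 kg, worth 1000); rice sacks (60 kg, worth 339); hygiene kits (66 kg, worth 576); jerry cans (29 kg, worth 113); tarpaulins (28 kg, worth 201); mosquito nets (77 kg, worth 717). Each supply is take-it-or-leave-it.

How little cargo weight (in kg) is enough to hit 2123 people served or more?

239

Minimise kg subject to total people served ≥ 2123.
plastic sheeting + hygiene kits + mosquito nets reaches 2156 using 239 kg.
Any bundle with less than 239 kg falls short of 2123.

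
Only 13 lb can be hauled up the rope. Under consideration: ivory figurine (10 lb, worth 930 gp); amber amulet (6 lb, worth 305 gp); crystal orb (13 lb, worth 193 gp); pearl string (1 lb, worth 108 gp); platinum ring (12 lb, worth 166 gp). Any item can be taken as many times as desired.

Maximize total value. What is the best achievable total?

1404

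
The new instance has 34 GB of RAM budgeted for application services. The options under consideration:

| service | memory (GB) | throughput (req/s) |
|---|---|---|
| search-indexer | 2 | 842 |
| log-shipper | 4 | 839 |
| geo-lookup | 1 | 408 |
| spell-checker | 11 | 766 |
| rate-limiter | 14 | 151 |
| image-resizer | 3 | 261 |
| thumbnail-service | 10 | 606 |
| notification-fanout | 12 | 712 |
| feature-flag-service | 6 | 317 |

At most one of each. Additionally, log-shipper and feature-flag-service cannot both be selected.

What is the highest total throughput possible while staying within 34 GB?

Greedy by ratio would take search-indexer + log-shipper + geo-lookup + spell-checker + image-resizer + thumbnail-service: 31 GB used, total 3722.
The 10 GB tied up in thumbnail-service is better spent on notification-fanout — total rises to 3828 (33 GB).
Runner-up search-indexer + log-shipper + geo-lookup + spell-checker + image-resizer + thumbnail-service tops out at 3722.

3828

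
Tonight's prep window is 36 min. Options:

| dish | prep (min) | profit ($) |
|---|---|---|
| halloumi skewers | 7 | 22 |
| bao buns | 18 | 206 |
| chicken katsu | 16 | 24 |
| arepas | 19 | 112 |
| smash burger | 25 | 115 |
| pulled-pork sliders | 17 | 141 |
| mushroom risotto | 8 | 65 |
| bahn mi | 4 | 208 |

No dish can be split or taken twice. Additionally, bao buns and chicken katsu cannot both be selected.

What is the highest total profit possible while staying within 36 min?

479

Bao buns + mushroom risotto + bahn mi uses 30 of the 36 min and totals 479.
That's the maximum — no feasible swap from here does better than 479.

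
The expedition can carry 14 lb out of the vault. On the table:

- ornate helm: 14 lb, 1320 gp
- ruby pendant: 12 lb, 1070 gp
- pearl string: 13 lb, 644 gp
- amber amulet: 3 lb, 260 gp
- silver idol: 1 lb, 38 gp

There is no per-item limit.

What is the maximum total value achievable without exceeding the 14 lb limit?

Taking ornate helm: 14 lb used, 1320 in value.

1320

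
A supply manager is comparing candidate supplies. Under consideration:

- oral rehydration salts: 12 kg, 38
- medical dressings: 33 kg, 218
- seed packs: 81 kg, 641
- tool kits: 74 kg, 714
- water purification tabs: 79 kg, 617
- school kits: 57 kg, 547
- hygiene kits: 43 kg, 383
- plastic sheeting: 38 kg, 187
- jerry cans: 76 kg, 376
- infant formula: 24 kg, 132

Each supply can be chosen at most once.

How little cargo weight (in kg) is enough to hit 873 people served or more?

100

Look for the lowest-cargo combination reaching 873.
school kits + hygiene kits: 930 people served at 100 kg.
Below 100 kg the best achievable stays under 873.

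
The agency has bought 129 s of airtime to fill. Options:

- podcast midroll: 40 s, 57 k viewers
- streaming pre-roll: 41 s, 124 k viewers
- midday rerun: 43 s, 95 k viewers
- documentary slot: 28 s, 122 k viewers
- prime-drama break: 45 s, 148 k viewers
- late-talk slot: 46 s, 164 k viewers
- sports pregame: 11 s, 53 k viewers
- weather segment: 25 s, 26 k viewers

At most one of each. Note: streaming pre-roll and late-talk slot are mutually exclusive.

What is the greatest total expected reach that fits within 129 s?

447

Best packing: streaming pre-roll + documentary slot + prime-drama break + sports pregame — 125 s, 447 total.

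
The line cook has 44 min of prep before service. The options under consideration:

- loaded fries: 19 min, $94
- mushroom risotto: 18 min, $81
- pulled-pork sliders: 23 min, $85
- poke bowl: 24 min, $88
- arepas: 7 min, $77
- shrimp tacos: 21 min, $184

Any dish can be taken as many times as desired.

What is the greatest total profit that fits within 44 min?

462

The ratio ordering already packs tightly: 6×arepas, 42 min, 462.
The spare 2 min is too small for any remaining dish, and no exchange beats 462.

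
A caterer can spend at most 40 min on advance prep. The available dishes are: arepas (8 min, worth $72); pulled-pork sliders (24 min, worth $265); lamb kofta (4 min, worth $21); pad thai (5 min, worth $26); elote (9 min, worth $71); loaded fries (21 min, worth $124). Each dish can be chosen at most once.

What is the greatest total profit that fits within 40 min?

363

Filling by ratio: arepas + pulled-pork sliders + lamb kofta for 358, with 4 min left unused.
Dropping lamb kofta frees 4 min; slotting in pad thai (5 min) lifts the total to 363 at 37 min.
Runner-up pulled-pork sliders + pad thai + elote tops out at 362.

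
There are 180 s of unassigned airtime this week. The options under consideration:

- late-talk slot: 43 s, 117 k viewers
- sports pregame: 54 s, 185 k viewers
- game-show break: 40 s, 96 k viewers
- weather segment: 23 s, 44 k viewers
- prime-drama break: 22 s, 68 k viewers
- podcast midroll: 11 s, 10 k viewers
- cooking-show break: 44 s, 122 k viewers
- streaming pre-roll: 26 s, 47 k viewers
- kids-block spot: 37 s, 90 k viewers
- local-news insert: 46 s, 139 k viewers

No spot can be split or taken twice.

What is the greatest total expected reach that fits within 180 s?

531

Filling by ratio: sports pregame + prime-drama break + podcast midroll + cooking-show break + local-news insert for 524, with 3 s left unused.
Using the slack differently, late-talk slot + sports pregame + kids-block spot + local-news insert comes to 531 at 180 s.
No other feasible combination exceeds 531.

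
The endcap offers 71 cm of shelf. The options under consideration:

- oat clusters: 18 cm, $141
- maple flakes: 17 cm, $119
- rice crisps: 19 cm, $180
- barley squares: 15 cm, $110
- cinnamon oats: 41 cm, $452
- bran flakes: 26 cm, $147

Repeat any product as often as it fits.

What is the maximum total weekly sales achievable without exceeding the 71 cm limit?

A density-first pass picks rice crisps + cinnamon oats — 632 at 60 cm.
Replace rice crisps with 2×barley squares: the trade gains 40 net, giving 672 at 71 cm.
Every other selection either busts 71 cm or fails to beat 672.

672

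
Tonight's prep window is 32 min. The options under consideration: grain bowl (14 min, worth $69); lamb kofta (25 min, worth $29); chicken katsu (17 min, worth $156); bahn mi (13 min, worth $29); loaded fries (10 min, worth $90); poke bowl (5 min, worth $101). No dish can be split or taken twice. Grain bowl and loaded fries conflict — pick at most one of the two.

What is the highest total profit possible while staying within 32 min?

347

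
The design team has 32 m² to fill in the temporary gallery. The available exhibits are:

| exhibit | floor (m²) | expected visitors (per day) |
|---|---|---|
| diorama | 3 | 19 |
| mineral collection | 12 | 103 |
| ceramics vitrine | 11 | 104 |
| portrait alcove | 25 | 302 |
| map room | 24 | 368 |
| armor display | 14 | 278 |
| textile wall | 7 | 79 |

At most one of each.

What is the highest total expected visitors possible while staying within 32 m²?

461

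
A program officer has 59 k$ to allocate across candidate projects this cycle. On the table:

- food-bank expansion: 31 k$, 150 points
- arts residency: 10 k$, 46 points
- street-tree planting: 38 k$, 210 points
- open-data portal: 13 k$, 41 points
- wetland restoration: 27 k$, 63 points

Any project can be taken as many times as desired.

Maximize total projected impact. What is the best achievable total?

2×arts residency + street-tree planting uses 58 of the 59 k$ and totals 302.
Every other selection either busts 59 k$ or fails to beat 302.

302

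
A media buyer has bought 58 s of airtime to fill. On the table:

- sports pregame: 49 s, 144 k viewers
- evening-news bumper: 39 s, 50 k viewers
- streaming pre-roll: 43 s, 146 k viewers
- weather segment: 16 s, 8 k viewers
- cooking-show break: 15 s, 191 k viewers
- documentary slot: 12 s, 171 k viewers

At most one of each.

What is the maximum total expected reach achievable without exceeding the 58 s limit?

370

Ranking by ratio (expected reach/s): documentary slot 14.25, cooking-show break 12.73, streaming pre-roll 3.40, sports pregame 2.94.
Best packing: weather segment + cooking-show break + documentary slot — 43 s, 370 total.
Next best is cooking-show break + documentary slot at 362 (27 s) — short by 8.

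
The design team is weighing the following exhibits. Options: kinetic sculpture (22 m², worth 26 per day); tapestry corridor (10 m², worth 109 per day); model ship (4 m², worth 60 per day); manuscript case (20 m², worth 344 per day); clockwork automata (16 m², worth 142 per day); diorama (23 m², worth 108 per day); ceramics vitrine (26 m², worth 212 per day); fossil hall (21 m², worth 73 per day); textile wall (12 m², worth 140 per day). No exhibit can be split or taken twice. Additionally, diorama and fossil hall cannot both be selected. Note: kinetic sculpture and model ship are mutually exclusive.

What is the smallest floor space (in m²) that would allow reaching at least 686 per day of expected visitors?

Minimise m² subject to total expected visitors ≥ 686.
Taking model ship + manuscript case + clockwork automata + textile wall gives 686 (≥ 686) for 52 m².
Any bundle with less than 52 m² falls short of 686.

52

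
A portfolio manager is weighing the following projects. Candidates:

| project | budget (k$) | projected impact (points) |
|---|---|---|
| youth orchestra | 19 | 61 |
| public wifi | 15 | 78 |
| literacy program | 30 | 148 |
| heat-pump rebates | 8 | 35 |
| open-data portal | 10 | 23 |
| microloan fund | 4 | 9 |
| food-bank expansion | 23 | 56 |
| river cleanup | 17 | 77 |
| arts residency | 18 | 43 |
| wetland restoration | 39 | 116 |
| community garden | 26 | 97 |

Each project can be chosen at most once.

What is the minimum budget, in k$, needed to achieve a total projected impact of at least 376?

Minimise k$ subject to total projected impact ≥ 376.
public wifi + literacy program + heat-pump rebates + river cleanup + arts residency: 381 projected impact at 88 k$.
No combination under 88 k$ hits 376.

88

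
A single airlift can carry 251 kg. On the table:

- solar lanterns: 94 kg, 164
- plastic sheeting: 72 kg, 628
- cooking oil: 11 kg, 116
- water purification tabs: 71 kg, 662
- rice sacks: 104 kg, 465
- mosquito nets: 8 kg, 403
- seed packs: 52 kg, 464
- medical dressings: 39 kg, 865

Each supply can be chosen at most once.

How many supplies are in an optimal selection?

Best achievable people served is 3022.
For example plastic sheeting + water purification tabs + mosquito nets + seed packs + medical dressings achieves it, using 242 kg.
All optima have 5 supplies.

5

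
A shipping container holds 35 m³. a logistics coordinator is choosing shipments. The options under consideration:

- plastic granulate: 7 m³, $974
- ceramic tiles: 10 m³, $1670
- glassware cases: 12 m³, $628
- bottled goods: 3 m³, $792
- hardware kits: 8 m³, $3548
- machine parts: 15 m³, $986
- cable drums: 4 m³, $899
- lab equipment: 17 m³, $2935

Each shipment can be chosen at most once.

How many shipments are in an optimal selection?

4

Optimal total is 8249.
plastic granulate + bottled goods + hardware kits + lab equipment hits 8249 at 35 m³.
Any selection reaching 8249 contains exactly 4 shipments.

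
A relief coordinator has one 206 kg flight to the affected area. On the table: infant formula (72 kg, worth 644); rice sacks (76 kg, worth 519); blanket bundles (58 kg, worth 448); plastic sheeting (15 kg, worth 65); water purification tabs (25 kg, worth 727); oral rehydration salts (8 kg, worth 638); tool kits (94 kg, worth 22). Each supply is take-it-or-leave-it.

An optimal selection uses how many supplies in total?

The maximum people served within 206 kg is 2593.
infant formula + rice sacks + plastic sheeting + water purification tabs + oral rehydration salts hits 2593 at 196 kg.
Every optimal selection uses 5 supplies.

5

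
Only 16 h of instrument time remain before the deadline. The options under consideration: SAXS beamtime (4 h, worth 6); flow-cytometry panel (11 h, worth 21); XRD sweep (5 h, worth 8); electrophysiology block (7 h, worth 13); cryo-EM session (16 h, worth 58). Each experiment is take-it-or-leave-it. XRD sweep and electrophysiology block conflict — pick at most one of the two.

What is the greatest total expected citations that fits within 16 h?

58

Best packing: cryo-EM session — 16 h, 58 total.
Every other selection either busts 16 h or breaks a pairing rule or fails to beat 58.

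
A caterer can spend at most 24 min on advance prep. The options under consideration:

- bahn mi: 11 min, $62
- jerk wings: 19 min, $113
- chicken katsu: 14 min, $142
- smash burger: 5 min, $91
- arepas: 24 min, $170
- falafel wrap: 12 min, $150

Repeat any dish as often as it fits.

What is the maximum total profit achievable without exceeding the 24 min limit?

364

Best packing: 4×smash burger — 20 min, 364 total.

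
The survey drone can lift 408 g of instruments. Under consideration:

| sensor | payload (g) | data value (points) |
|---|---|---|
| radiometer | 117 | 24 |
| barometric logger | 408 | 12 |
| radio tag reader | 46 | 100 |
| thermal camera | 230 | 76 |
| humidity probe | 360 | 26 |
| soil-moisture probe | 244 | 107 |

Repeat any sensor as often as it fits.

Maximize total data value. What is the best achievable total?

Ranking by ratio (data value/g): radio tag reader 2.17, soil-moisture probe 0.44, thermal camera 0.33, radiometer 0.21.
8×radio tag reader uses 368 of the 408 g and totals 800.

800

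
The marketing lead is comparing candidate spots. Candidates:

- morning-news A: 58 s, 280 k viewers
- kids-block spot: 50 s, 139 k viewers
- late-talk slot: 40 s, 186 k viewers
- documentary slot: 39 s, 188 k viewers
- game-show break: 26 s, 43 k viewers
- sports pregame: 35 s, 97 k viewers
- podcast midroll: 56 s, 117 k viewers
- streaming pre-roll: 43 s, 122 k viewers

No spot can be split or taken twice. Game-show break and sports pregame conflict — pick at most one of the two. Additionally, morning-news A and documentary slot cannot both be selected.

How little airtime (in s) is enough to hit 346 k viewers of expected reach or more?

79

Need the lightest bundle worth ≥ 346.
Taking late-talk slot + documentary slot gives 374 (≥ 346) for 79 s.
No combination under 79 s hits 346.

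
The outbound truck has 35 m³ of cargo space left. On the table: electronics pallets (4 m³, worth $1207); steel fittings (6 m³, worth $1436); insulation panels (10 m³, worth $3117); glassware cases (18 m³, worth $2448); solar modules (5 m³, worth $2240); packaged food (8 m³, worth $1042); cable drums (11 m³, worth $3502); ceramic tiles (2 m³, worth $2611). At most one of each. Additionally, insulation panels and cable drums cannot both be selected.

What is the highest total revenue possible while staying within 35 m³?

11653

Taking electronics pallets + steel fittings + insulation panels + solar modules + packaged food + ceramic tiles: 35 m³ used, 11653 in revenue.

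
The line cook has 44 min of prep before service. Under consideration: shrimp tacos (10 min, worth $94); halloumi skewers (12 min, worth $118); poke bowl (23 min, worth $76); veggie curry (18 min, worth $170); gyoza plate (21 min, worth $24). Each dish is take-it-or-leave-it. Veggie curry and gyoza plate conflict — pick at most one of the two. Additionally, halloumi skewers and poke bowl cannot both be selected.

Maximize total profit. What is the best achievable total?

382

Taking shrimp tacos + halloumi skewers + veggie curry: 40 min used, 382 in profit.
The spare 4 min is too small for any remaining dish, and no feasible exchange beats 382.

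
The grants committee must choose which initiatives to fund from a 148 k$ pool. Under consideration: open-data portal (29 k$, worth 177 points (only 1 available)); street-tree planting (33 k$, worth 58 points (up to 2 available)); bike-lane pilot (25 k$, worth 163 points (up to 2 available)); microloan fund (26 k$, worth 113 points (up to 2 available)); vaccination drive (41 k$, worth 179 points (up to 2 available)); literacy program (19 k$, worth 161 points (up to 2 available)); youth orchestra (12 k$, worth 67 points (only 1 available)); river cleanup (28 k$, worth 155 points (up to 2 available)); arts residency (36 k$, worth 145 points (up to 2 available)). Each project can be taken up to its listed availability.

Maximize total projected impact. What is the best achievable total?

Filling by ratio: open-data portal + 2×bike-lane pilot + 2×literacy program + youth orchestra for 892, with 19 k$ left unused.
The 12 k$ tied up in youth orchestra is better spent on river cleanup — total rises to 980 (145 k$).
Nothing else within 148 k$ beats 980.

980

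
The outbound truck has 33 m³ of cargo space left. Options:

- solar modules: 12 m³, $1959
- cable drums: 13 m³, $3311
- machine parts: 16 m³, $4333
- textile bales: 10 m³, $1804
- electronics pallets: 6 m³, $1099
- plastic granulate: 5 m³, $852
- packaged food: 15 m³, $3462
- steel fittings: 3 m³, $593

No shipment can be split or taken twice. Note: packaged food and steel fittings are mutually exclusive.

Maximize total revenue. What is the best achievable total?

Density check — machine parts 270.81, cable drums 254.69, packaged food 230.80 are the best per m³.
Cable drums + machine parts + steel fittings uses 32 of the 33 m³ and totals 8237.
The spare 1 m³ is too small for any remaining shipment, and no feasible exchange beats 8237.

8237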